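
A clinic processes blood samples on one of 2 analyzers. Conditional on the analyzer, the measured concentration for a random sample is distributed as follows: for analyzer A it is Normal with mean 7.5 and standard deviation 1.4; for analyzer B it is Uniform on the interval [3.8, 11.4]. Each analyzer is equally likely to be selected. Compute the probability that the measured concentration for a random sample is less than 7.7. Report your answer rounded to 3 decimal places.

0.535

Conditional on each analyzer, P(X < 7.7): A: 0.556798; B: 0.513158.
By total probability, P(X < 7.7) = 0.5·0.556798 + 0.5·0.513158 = 0.534978.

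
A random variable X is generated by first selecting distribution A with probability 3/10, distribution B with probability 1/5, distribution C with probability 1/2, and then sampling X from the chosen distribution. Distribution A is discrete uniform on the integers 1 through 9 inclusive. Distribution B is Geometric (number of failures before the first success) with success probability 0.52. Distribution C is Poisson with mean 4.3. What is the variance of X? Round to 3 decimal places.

Per component, A: μ=5, E[X²]=31.6667; B: μ=0.923077, E[X²]=2.62722; C: μ=4.3, E[X²]=22.79.
E[X] = 0.3·5 + 0.2·0.923077 + 0.5·4.3 = 3.83462.
E[X²] = 0.3·31.6667 + 0.2·2.62722 + 0.5·22.79 = 21.4204.
Var(X) = E[X²] − (E[X])² = 21.4204 − 14.7043 = 6.71617.

6.716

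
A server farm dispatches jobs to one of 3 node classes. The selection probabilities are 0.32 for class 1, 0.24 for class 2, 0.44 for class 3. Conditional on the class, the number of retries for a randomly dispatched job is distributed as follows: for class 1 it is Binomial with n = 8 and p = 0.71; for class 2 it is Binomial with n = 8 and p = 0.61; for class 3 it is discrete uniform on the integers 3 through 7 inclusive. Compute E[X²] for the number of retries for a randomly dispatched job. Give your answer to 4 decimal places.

28.9033

For each component E[X²] = Var + (mean)², giving 1: 33.9096; 2: 25.7176; 3: 27.
Overall E[X²] = 0.32·33.9096 + 0.24·25.7176 + 0.44·27 = 28.9033.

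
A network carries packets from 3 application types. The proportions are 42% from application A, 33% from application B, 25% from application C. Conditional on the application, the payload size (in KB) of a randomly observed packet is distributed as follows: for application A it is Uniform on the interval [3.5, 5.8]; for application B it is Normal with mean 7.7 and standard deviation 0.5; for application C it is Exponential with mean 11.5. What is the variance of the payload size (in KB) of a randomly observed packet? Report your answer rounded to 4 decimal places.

40.7376

Per component, A: μ=4.65, E[X²]=22.0633; B: μ=7.7, E[X²]=59.54; C: μ=11.5, E[X²]=264.5.
E[X] = 0.42·4.65 + 0.33·7.7 + 0.25·11.5 = 7.369.
E[X²] = 0.42·22.0633 + 0.33·59.54 + 0.25·264.5 = 95.0398.
Var(X) = E[X²] − (E[X])² = 95.0398 − 54.3022 = 40.7376.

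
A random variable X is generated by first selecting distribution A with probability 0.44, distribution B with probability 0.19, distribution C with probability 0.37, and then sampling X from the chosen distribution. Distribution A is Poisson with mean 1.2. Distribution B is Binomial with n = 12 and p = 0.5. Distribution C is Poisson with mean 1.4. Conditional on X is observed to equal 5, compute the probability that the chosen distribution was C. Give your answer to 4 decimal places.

0.0938

Likelihoods P(X=5 | ·): A: 0.00624556; B: 0.193359; C: 0.0110521.
Posterior ∝ prior × likelihood. Numerator for C: 0.37·0.0110521 = 0.00408929.
Normalizing constant: 0.44·0.00624556 + 0.19·0.193359 + 0.37·0.0110521 = 0.0435756.
P(C | observation) = 0.00408929 / 0.0435756 = 0.0938436.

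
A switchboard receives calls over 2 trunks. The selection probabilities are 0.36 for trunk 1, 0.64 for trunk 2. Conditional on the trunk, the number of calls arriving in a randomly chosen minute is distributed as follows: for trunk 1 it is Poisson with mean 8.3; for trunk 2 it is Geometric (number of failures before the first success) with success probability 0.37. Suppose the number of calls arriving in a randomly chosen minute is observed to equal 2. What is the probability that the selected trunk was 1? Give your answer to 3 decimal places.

Likelihoods P(X=2 | ·): 1: 0.00856016; 2: 0.146853.
Posterior ∝ prior × likelihood. Numerator for 1: 0.36·0.00856016 = 0.00308166.
Normalizing constant: 0.36·0.00856016 + 0.64·0.146853 = 0.0970676.
P(1 | observation) = 0.00308166 / 0.0970676 = 0.0317476.

0.032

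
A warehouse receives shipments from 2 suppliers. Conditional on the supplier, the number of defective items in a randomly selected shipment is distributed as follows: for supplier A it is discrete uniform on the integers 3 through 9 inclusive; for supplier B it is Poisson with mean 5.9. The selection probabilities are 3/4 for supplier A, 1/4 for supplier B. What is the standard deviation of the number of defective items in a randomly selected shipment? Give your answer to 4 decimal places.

2.1159

Per component, A: μ=6, E[X²]=40; B: μ=5.9, E[X²]=40.71.
E[X] = 0.75·6 + 0.25·5.9 = 5.975.
E[X²] = 0.75·40 + 0.25·40.71 = 40.1775.
Var(X) = E[X²] − (E[X])² = 40.1775 − 35.7006 = 4.47688.
SD(X) = √4.47688 = 2.11586.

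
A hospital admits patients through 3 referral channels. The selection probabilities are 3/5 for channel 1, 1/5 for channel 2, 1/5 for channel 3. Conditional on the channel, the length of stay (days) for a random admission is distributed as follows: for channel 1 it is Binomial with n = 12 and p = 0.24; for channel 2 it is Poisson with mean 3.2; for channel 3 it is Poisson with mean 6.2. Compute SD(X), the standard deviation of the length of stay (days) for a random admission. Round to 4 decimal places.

2.2109

Per component, 1: μ=2.88, E[X²]=10.4832; 2: μ=3.2, E[X²]=13.44; 3: μ=6.2, E[X²]=44.64.
E[X] = 0.6·2.88 + 0.2·3.2 + 0.2·6.2 = 3.608.
E[X²] = 0.6·10.4832 + 0.2·13.44 + 0.2·44.64 = 17.9059.
Var(X) = E[X²] − (E[X])² = 17.9059 − 13.0177 = 4.88826.
SD(X) = √4.88826 = 2.21094.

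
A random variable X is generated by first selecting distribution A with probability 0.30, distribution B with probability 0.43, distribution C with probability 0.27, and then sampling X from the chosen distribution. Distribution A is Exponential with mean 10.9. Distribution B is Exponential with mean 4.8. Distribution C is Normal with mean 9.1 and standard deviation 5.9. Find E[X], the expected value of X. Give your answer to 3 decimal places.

Component means — A: 10.9; B: 4.8; C: 9.1.
E[X] = 0.3·10.9 + 0.43·4.8 + 0.27·9.1 = 7.791.

7.791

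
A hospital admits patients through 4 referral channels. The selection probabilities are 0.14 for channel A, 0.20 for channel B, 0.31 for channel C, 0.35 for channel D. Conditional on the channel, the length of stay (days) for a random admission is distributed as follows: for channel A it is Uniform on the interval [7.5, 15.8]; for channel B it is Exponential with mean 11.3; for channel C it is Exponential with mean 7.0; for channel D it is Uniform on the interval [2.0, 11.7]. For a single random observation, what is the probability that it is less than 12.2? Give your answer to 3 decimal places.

0.817

Conditional on each channel, P(X < 12.2): A: 0.566265; B: 0.660284; C: 0.82498; D: 1.
By total probability, P(X < 12.2) = 0.14·0.566265 + 0.2·0.660284 + 0.31·0.82498 + 0.35·1 = 0.817078.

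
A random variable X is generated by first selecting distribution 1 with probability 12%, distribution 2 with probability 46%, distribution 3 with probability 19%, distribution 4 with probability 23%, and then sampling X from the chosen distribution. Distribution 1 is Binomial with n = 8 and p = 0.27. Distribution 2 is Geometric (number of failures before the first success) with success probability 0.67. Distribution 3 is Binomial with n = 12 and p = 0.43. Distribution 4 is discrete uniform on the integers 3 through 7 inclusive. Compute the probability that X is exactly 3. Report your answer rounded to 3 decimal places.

Conditional on each component, P(X = 3): 1: 0.228504; 2: 0.0240778; 3: 0.111097; 4: 0.2.
By total probability, P(X = 3) = 0.12·0.228504 + 0.46·0.0240778 + 0.19·0.111097 + 0.23·0.2 = 0.105605.

0.106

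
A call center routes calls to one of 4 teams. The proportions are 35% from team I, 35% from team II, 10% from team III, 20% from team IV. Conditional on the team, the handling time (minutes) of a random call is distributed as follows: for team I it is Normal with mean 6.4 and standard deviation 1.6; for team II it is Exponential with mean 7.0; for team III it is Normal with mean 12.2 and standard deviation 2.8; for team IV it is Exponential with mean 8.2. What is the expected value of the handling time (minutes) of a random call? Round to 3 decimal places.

Component means — I: 6.4; II: 7; III: 12.2; IV: 8.2.
E[X] = 0.35·6.4 + 0.35·7 + 0.1·12.2 + 0.2·8.2 = 7.55.

7.550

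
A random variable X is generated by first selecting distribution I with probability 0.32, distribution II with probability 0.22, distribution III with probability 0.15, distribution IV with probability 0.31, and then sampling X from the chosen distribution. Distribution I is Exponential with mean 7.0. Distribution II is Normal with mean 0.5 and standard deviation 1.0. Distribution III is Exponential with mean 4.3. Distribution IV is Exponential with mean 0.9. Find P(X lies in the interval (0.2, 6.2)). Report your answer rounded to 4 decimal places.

Conditional on each component, P(0.2 < X < 6.2): I: 0.559413; II: 0.617911; III: 0.718066; IV: 0.799718.
By total probability, P(0.2 < X < 6.2) = 0.32·0.559413 + 0.22·0.617911 + 0.15·0.718066 + 0.31·0.799718 = 0.670575.

0.6706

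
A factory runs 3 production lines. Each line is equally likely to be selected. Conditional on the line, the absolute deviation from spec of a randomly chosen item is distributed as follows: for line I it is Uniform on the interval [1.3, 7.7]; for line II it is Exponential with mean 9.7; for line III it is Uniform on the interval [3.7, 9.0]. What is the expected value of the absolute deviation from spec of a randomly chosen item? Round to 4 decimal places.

6.8500

Component means — I: 4.5; II: 9.7; III: 6.35.
E[X] = 0.333333·4.5 + 0.333333·9.7 + 0.333333·6.35 = 6.85.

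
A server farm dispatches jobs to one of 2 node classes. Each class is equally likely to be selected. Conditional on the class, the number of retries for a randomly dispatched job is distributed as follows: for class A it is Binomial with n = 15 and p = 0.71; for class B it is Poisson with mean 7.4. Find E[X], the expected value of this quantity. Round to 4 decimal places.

Component means — A: 10.65; B: 7.4.
E[X] = 0.5·10.65 + 0.5·7.4 = 9.025.

9.0250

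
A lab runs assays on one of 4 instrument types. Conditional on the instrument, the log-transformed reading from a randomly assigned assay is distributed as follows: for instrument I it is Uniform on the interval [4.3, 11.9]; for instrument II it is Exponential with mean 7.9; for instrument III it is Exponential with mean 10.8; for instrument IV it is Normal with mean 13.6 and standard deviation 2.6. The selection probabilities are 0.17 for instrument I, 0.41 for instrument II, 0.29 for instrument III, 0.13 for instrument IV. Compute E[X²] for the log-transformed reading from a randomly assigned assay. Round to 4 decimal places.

155.7230

For each component E[X²] = Var + (mean)², giving I: 70.4233; II: 124.82; III: 233.28; IV: 191.72.
Overall E[X²] = 0.17·70.4233 + 0.41·124.82 + 0.29·233.28 + 0.13·191.72 = 155.723.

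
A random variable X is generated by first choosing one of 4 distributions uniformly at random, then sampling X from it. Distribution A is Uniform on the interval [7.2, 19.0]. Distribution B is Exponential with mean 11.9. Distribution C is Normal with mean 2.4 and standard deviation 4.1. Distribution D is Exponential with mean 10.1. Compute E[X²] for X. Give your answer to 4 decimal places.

173.2558

For each component E[X²] = Var + (mean)², giving A: 183.213; B: 283.22; C: 22.57; D: 204.02.
Overall E[X²] = 0.25·183.213 + 0.25·283.22 + 0.25·22.57 + 0.25·204.02 = 173.256.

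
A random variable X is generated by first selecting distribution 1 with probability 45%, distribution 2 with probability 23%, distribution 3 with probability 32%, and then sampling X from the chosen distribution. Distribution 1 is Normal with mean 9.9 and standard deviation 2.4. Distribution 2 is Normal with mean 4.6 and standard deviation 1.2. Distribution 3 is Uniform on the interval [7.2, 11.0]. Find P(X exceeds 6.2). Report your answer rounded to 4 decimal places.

0.7633

Conditional on each component, P(X > 6.2): 1: 0.938423; 2: 0.0912112; 3: 1.
By total probability, P(X > 6.2) = 0.45·0.938423 + 0.23·0.0912112 + 0.32·1 = 0.763269.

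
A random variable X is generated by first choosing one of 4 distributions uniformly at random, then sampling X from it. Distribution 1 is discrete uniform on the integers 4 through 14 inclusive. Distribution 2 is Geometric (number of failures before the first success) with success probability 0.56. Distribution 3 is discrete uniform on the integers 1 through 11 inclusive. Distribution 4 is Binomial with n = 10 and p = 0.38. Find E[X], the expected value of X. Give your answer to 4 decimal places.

Component means — 1: 9; 2: 0.785714; 3: 6; 4: 3.8.
E[X] = 0.25·9 + 0.25·0.785714 + 0.25·6 + 0.25·3.8 = 4.89643.

4.8964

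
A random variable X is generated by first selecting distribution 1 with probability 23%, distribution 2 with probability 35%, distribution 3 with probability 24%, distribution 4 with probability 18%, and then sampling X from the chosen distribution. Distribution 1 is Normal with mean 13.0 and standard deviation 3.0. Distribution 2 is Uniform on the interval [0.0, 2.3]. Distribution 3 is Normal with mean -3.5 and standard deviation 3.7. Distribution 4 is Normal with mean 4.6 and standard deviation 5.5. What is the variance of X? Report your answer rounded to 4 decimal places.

Per component, 1: μ=13, E[X²]=178; 2: μ=1.15, E[X²]=1.76333; 3: μ=-3.5, E[X²]=25.94; 4: μ=4.6, E[X²]=51.41.
E[X] = 0.23·13 + 0.35·1.15 + 0.24·-3.5 + 0.18·4.6 = 3.3805.
E[X²] = 0.23·178 + 0.35·1.76333 + 0.24·25.94 + 0.18·51.41 = 57.0366.
Var(X) = E[X²] − (E[X])² = 57.0366 − 11.4278 = 45.6088.

45.6088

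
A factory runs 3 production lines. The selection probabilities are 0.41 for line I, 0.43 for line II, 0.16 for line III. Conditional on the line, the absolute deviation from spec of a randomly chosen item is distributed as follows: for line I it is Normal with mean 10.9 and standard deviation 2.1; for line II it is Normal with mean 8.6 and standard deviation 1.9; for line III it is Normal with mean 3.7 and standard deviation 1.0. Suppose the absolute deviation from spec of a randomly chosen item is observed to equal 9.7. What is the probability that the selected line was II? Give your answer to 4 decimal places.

0.5358

Likelihoods f(9.7 | ·): I: 0.161356; II: 0.177571; III: 6.07588e-09.
Posterior ∝ prior × likelihood. Numerator for II: 0.43·0.177571 = 0.0763557.
Normalizing constant: 0.41·0.161356 + 0.43·0.177571 + 0.16·6.07588e-09 = 0.142512.
P(II | observation) = 0.0763557 / 0.142512 = 0.535785.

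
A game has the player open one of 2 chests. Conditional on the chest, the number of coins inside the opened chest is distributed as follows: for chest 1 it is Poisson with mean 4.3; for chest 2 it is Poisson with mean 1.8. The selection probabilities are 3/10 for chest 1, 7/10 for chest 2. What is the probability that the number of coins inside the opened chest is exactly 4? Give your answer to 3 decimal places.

Conditional on each chest, P(X = 4): 1: 0.193284; 2: 0.0723017.
By total probability, P(X = 4) = 0.3·0.193284 + 0.7·0.0723017 = 0.108596.

0.109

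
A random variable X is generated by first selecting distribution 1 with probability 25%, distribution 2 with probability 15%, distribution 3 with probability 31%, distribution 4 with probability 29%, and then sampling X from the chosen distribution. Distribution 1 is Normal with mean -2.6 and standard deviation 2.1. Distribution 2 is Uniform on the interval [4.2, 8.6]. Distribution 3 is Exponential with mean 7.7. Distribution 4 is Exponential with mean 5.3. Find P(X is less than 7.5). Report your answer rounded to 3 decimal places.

0.775

Conditional on each component, P(X < 7.5): 1: 0.999999; 2: 0.75; 3: 0.62244; 4: 0.757097.
By total probability, P(X < 7.5) = 0.25·0.999999 + 0.15·0.75 + 0.31·0.62244 + 0.29·0.757097 = 0.775014.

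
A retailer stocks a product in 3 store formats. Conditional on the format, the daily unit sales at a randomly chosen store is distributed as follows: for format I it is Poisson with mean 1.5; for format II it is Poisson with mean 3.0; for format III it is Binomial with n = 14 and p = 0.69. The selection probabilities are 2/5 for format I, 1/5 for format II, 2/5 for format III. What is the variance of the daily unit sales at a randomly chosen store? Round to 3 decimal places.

16.780

Per component, I: μ=1.5, E[X²]=3.75; II: μ=3, E[X²]=12; III: μ=9.66, E[X²]=96.3102.
E[X] = 0.4·1.5 + 0.2·3 + 0.4·9.66 = 5.064.
E[X²] = 0.4·3.75 + 0.2·12 + 0.4·96.3102 = 42.4241.
Var(X) = E[X²] − (E[X])² = 42.4241 − 25.6441 = 16.78.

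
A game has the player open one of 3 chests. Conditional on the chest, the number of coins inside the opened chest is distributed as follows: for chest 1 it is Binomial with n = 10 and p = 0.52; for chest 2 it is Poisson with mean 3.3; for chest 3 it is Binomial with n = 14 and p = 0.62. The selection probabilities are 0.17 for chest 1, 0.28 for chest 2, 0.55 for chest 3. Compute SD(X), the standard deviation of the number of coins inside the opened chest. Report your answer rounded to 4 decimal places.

2.9873

Per component, 1: μ=5.2, E[X²]=29.536; 2: μ=3.3, E[X²]=14.19; 3: μ=8.68, E[X²]=78.6408.
E[X] = 0.17·5.2 + 0.28·3.3 + 0.55·8.68 = 6.582.
E[X²] = 0.17·29.536 + 0.28·14.19 + 0.55·78.6408 = 52.2468.
Var(X) = E[X²] − (E[X])² = 52.2468 − 43.3227 = 8.92404.
SD(X) = √8.92404 = 2.98731.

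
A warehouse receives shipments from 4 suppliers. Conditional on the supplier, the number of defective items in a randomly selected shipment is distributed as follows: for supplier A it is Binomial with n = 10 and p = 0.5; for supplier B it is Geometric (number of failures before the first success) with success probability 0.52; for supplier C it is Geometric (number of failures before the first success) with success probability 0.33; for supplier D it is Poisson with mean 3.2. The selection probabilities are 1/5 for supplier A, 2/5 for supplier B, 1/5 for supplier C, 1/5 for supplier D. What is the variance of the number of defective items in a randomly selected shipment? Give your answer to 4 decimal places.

Per component, A: μ=5, E[X²]=27.5; B: μ=0.923077, E[X²]=2.62722; C: μ=2.0303, E[X²]=10.2746; D: μ=3.2, E[X²]=13.44.
E[X] = 0.2·5 + 0.4·0.923077 + 0.2·2.0303 + 0.2·3.2 = 2.41529.
E[X²] = 0.2·27.5 + 0.4·2.62722 + 0.2·10.2746 + 0.2·13.44 = 11.2938.
Var(X) = E[X²] − (E[X])² = 11.2938 − 5.83363 = 5.46017.

5.4602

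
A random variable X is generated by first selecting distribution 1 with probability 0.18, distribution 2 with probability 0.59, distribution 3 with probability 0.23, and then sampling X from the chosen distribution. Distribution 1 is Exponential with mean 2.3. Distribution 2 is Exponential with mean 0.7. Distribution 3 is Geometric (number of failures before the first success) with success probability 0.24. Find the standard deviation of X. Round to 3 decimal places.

2.325

Per component, 1: μ=2.3, E[X²]=10.58; 2: μ=0.7, E[X²]=0.98; 3: μ=3.16667, E[X²]=23.2222.
E[X] = 0.18·2.3 + 0.59·0.7 + 0.23·3.16667 = 1.55533.
E[X²] = 0.18·10.58 + 0.59·0.98 + 0.23·23.2222 = 7.82371.
Var(X) = E[X²] − (E[X])² = 7.82371 − 2.41906 = 5.40465.
SD(X) = √5.40465 = 2.32479.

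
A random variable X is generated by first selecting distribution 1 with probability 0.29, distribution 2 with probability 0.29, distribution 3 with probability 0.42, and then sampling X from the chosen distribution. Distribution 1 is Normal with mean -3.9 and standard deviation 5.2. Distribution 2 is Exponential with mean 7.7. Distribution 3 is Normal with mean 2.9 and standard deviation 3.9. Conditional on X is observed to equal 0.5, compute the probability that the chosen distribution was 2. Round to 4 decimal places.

Likelihoods f(0.5 | ·): 1: 0.0536333; 2: 0.121705; 3: 0.0846471.
Posterior ∝ prior × likelihood. Numerator for 2: 0.29·0.121705 = 0.0352944.
Normalizing constant: 0.29·0.0536333 + 0.29·0.121705 + 0.42·0.0846471 = 0.0863999.
P(2 | observation) = 0.0352944 / 0.0863999 = 0.408501.

0.4085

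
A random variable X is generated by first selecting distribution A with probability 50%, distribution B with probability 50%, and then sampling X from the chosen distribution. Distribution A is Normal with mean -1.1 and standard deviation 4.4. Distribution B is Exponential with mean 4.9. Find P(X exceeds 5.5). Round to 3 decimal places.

0.196

Conditional on each component, P(X > 5.5): A: 0.0668072; B: 0.325482.
By total probability, P(X > 5.5) = 0.5·0.0668072 + 0.5·0.325482 = 0.196144.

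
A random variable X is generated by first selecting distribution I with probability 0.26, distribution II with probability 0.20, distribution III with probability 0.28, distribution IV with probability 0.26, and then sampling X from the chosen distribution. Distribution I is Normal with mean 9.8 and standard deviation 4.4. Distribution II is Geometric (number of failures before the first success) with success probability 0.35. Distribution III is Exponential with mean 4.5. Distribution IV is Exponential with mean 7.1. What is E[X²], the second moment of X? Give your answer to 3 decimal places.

69.308

For each component E[X²] = Var + (mean)², giving I: 115.4; II: 8.7551; III: 40.5; IV: 100.82.
Overall E[X²] = 0.26·115.4 + 0.2·8.7551 + 0.28·40.5 + 0.26·100.82 = 69.3082.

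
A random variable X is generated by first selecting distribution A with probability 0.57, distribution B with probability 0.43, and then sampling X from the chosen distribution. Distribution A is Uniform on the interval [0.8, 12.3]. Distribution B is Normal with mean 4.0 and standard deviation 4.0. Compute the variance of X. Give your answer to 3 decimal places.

Per component, A: μ=6.55, E[X²]=53.9233; B: μ=4, E[X²]=32.
E[X] = 0.57·6.55 + 0.43·4 = 5.4535.
E[X²] = 0.57·53.9233 + 0.43·32 = 44.4963.
Var(X) = E[X²] − (E[X])² = 44.4963 − 29.7407 = 14.7556.

14.756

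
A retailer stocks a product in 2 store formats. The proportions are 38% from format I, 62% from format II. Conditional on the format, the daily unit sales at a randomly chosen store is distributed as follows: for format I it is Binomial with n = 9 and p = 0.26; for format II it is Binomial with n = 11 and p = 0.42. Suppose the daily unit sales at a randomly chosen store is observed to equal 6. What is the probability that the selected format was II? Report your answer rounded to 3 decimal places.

0.963

Likelihoods P(X=6 | ·): I: 0.0105151; II: 0.166448.
Posterior ∝ prior × likelihood. Numerator for II: 0.62·0.166448 = 0.103198.
Normalizing constant: 0.38·0.0105151 + 0.62·0.166448 = 0.107193.
P(II | observation) = 0.103198 / 0.107193 = 0.962724.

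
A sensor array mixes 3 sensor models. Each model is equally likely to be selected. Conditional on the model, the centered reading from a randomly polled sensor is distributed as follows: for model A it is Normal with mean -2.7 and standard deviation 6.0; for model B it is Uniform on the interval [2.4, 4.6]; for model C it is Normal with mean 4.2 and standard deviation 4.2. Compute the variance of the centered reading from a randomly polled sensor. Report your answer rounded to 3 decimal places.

27.630

Per component, A: μ=-2.7, E[X²]=43.29; B: μ=3.5, E[X²]=12.6533; C: μ=4.2, E[X²]=35.28.
E[X] = 0.333333·-2.7 + 0.333333·3.5 + 0.333333·4.2 = 1.66667.
E[X²] = 0.333333·43.29 + 0.333333·12.6533 + 0.333333·35.28 = 30.4078.
Var(X) = E[X²] − (E[X])² = 30.4078 − 2.77778 = 27.63.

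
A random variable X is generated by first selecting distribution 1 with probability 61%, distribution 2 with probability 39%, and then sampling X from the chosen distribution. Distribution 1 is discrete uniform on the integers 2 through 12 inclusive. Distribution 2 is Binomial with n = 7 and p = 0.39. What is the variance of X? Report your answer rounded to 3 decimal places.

Per component, 1: μ=7, E[X²]=59; 2: μ=2.73, E[X²]=9.1182.
E[X] = 0.61·7 + 0.39·2.73 = 5.3347.
E[X²] = 0.61·59 + 0.39·9.1182 = 39.5461.
Var(X) = E[X²] − (E[X])² = 39.5461 − 28.459 = 11.0871.

11.087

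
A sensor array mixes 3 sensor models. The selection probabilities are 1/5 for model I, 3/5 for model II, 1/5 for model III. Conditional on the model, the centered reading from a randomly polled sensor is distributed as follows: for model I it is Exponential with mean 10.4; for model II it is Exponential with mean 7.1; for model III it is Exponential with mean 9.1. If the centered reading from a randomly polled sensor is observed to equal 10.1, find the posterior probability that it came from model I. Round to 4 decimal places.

Likelihoods f(10.1 | ·): I: 0.0364083; II: 0.033958; III: 0.0362193.
Posterior ∝ prior × likelihood. Numerator for I: 0.2·0.0364083 = 0.00728165.
Normalizing constant: 0.2·0.0364083 + 0.6·0.033958 + 0.2·0.0362193 = 0.0349003.
P(I | observation) = 0.00728165 / 0.0349003 = 0.208641.

0.2086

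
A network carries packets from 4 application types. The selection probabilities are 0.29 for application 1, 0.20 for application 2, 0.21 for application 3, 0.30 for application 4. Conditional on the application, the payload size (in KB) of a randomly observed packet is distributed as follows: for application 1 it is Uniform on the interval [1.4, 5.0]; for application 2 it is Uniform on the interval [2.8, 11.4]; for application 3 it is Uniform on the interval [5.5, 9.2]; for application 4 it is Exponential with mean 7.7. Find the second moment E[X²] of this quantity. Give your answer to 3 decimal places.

For each component E[X²] = Var + (mean)², giving 1: 11.32; 2: 56.5733; 3: 55.1633; 4: 118.58.
Overall E[X²] = 0.29·11.32 + 0.2·56.5733 + 0.21·55.1633 + 0.3·118.58 = 61.7558.

61.756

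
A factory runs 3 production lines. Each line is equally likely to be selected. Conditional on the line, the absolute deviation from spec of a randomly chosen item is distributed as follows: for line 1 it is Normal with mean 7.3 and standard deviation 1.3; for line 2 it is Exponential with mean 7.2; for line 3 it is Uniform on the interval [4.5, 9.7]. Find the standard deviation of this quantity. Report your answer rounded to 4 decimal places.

Per component, 1: μ=7.3, E[X²]=54.98; 2: μ=7.2, E[X²]=103.68; 3: μ=7.1, E[X²]=52.6633.
E[X] = 0.333333·7.3 + 0.333333·7.2 + 0.333333·7.1 = 7.2.
E[X²] = 0.333333·54.98 + 0.333333·103.68 + 0.333333·52.6633 = 70.4411.
Var(X) = E[X²] − (E[X])² = 70.4411 − 51.84 = 18.6011.
SD(X) = √18.6011 = 4.3129.

4.3129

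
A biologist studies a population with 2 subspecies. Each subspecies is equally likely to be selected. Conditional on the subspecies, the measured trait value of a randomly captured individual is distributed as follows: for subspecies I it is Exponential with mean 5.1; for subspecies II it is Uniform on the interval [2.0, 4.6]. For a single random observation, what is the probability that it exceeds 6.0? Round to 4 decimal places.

Conditional on each subspecies, P(X > 6.0): I: 0.308365; II: 0.
By total probability, P(X > 6.0) = 0.5·0.308365 + 0.5·0 = 0.154183.

0.1542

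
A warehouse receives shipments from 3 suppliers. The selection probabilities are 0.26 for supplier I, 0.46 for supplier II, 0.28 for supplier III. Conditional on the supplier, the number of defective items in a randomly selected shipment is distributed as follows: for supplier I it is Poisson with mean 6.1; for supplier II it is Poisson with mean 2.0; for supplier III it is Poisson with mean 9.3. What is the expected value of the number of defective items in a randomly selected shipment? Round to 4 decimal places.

5.1100

Component means — I: 6.1; II: 2; III: 9.3.
E[X] = 0.26·6.1 + 0.46·2 + 0.28·9.3 = 5.11.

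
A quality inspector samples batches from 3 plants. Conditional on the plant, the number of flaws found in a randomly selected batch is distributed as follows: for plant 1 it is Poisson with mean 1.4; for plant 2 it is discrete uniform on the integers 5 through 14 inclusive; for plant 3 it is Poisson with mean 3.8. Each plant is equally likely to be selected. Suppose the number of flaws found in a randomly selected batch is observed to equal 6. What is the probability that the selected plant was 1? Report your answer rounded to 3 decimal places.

Likelihoods P(X=6 | ·): 1: 0.00257883; 2: 0.1; 3: 0.0935513.
Posterior ∝ prior × likelihood. Numerator for 1: 0.333333·0.00257883 = 0.000859611.
Normalizing constant: 0.333333·0.00257883 + 0.333333·0.1 + 0.333333·0.0935513 = 0.0653767.
P(1 | observation) = 0.000859611 / 0.0653767 = 0.0131486.

0.013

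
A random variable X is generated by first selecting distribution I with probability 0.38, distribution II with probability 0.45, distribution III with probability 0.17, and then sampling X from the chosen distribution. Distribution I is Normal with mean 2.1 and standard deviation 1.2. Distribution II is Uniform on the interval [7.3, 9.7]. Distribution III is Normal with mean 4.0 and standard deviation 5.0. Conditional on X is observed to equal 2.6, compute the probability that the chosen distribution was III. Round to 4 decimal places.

Likelihoods f(2.6 | ·): I: 0.30481; II: 0; III: 0.0767213.
Posterior ∝ prior × likelihood. Numerator for III: 0.17·0.0767213 = 0.0130426.
Normalizing constant: 0.38·0.30481 + 0.45·0 + 0.17·0.0767213 = 0.128871.
P(III | observation) = 0.0130426 / 0.128871 = 0.101207.

0.1012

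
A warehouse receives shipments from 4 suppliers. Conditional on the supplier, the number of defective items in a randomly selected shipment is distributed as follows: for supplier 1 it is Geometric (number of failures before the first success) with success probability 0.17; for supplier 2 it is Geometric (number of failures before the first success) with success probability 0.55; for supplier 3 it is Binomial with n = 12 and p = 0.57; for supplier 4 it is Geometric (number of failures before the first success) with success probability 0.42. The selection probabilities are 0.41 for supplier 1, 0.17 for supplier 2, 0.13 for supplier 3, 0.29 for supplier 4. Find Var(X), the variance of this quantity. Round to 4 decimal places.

Per component, 1: μ=4.88235, E[X²]=52.5571; 2: μ=0.818182, E[X²]=2.15702; 3: μ=6.84, E[X²]=49.7268; 4: μ=1.38095, E[X²]=5.19501.
E[X] = 0.41·4.88235 + 0.17·0.818182 + 0.13·6.84 + 0.29·1.38095 = 3.43053.
E[X²] = 0.41·52.5571 + 0.17·2.15702 + 0.13·49.7268 + 0.29·5.19501 = 29.8861.
Var(X) = E[X²] − (E[X])² = 29.8861 − 11.7685 = 18.1176.

18.1176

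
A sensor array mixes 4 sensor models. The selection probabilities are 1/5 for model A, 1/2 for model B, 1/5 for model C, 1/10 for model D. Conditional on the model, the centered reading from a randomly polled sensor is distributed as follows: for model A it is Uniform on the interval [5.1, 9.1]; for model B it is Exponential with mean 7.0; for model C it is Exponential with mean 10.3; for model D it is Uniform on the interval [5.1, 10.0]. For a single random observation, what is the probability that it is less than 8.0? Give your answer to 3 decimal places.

0.653

Conditional on each model, P(X < 8.0): A: 0.725; B: 0.681093; C: 0.540078; D: 0.591837.
By total probability, P(X < 8.0) = 0.2·0.725 + 0.5·0.681093 + 0.2·0.540078 + 0.1·0.591837 = 0.652746.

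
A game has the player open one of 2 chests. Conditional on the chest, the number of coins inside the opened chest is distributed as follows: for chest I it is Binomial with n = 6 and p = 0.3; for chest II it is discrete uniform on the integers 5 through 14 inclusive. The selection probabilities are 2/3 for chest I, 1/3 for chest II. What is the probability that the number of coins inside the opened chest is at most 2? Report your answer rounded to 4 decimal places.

Conditional on each chest, P(X ≤ 2): I: 0.74431; II: 0.
By total probability, P(X ≤ 2) = 0.666667·0.74431 + 0.333333·0 = 0.496207.

0.4962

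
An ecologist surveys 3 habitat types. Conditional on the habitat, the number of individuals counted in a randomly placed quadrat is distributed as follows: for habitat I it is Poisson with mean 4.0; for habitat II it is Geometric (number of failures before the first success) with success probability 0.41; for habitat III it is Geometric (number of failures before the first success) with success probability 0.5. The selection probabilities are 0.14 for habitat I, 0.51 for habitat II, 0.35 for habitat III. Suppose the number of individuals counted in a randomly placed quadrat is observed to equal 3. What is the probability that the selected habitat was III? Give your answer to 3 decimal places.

0.237

Likelihoods P(X=3 | ·): I: 0.195367; II: 0.0842054; III: 0.0625.
Posterior ∝ prior × likelihood. Numerator for III: 0.35·0.0625 = 0.021875.
Normalizing constant: 0.14·0.195367 + 0.51·0.0842054 + 0.35·0.0625 = 0.0921711.
P(III | observation) = 0.021875 / 0.0921711 = 0.23733.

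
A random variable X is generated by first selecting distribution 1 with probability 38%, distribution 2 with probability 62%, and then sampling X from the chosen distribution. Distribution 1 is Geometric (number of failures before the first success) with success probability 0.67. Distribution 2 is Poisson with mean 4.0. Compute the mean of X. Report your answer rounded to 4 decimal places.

Component means — 1: 0.492537; 2: 4.
E[X] = 0.38·0.492537 + 0.62·4 = 2.66716.

2.6672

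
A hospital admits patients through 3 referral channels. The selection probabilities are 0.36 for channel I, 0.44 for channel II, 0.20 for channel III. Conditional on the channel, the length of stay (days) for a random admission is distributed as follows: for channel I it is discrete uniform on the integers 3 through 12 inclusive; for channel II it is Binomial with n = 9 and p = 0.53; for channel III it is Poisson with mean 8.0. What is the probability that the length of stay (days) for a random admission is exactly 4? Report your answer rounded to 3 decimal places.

Conditional on each channel, P(X = 4): I: 0.1; II: 0.228015; III: 0.0572523.
By total probability, P(X = 4) = 0.36·0.1 + 0.44·0.228015 + 0.2·0.0572523 = 0.147777.

0.148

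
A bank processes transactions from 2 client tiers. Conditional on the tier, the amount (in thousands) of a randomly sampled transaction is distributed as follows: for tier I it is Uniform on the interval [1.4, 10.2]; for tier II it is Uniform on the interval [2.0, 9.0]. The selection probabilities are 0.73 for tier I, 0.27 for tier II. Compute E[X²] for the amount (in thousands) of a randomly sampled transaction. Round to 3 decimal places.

For each component E[X²] = Var + (mean)², giving I: 40.0933; II: 34.3333.
Overall E[X²] = 0.73·40.0933 + 0.27·34.3333 = 38.5381.

38.538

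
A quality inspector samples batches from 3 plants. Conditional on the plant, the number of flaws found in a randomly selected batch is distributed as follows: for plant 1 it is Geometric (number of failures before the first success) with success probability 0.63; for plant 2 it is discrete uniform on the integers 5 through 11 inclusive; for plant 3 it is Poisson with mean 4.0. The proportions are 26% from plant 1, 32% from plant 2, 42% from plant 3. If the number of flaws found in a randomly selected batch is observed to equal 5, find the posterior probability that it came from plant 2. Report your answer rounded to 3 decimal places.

0.406

Likelihoods P(X=5 | ·): 1: 0.00436867; 2: 0.142857; 3: 0.156293.
Posterior ∝ prior × likelihood. Numerator for 2: 0.32·0.142857 = 0.0457143.
Normalizing constant: 0.26·0.00436867 + 0.32·0.142857 + 0.42·0.156293 = 0.112493.
P(2 | observation) = 0.0457143 / 0.112493 = 0.406373.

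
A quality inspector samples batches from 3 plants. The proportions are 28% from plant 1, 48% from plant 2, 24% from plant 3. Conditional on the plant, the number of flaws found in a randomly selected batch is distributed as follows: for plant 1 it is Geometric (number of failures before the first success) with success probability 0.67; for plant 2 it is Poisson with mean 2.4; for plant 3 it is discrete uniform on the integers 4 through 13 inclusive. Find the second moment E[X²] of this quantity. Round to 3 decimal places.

23.511

For each component E[X²] = Var + (mean)², giving 1: 0.977723; 2: 8.16; 3: 80.5.
Overall E[X²] = 0.28·0.977723 + 0.48·8.16 + 0.24·80.5 = 23.5106.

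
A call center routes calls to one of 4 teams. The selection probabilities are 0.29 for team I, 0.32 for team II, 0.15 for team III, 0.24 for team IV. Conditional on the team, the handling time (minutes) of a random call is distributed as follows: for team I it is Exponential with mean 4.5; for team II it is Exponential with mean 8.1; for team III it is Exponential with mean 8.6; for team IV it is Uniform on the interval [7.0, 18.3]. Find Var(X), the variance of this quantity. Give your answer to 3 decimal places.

49.265

Per component, I: μ=4.5, E[X²]=40.5; II: μ=8.1, E[X²]=131.22; III: μ=8.6, E[X²]=147.92; IV: μ=12.65, E[X²]=170.663.
E[X] = 0.29·4.5 + 0.32·8.1 + 0.15·8.6 + 0.24·12.65 = 8.223.
E[X²] = 0.29·40.5 + 0.32·131.22 + 0.15·147.92 + 0.24·170.663 = 116.883.
Var(X) = E[X²] − (E[X])² = 116.883 − 67.6177 = 49.2649.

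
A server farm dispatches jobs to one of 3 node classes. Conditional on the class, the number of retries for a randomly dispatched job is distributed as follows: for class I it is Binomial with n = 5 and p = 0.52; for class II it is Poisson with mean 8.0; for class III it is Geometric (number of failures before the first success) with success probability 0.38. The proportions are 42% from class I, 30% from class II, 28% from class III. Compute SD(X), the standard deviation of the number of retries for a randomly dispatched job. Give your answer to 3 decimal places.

Per component, I: μ=2.6, E[X²]=8.008; II: μ=8, E[X²]=72; III: μ=1.63158, E[X²]=6.95568.
E[X] = 0.42·2.6 + 0.3·8 + 0.28·1.63158 = 3.94884.
E[X²] = 0.42·8.008 + 0.3·72 + 0.28·6.95568 = 26.911.
Var(X) = E[X²] − (E[X])² = 26.911 − 15.5934 = 11.3176.
SD(X) = √11.3176 = 3.36416.

3.364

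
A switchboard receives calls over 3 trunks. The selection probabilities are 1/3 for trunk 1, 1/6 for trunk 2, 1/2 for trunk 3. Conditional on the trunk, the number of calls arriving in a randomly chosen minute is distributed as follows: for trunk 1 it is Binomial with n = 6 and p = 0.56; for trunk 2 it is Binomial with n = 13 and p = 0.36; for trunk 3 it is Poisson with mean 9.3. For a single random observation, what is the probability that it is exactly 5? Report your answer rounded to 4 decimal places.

Conditional on each trunk, P(X = 5): 1: 0.145393; 2: 0.219044; 3: 0.0530023.
By total probability, P(X = 5) = 0.333333·0.145393 + 0.166667·0.219044 + 0.5·0.0530023 = 0.111473.

0.1115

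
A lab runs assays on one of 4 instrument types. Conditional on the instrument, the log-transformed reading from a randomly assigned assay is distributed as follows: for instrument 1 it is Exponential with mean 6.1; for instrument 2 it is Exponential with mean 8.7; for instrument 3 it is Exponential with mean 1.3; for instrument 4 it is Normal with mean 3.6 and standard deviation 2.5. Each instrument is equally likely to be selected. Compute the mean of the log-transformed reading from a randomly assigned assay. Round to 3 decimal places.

Component means — 1: 6.1; 2: 8.7; 3: 1.3; 4: 3.6.
E[X] = 0.25·6.1 + 0.25·8.7 + 0.25·1.3 + 0.25·3.6 = 4.925.

4.925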